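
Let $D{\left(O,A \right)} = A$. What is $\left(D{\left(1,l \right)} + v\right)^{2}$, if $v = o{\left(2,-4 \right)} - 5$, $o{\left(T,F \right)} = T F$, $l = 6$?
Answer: $49$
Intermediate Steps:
$o{\left(T,F \right)} = F T$
$v = -13$ ($v = \left(-4\right) 2 - 5 = -8 - 5 = -13$)
$\left(D{\left(1,l \right)} + v\right)^{2} = \left(6 - 13\right)^{2} = \left(-7\right)^{2} = 49$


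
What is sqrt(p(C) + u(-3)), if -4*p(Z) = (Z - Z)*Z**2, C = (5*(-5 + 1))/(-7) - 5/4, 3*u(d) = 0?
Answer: 0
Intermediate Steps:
u(d) = 0 (u(d) = (1/3)*0 = 0)
C = 45/28 (C = (5*(-4))*(-1/7) - 5*1/4 = -20*(-1/7) - 5/4 = 20/7 - 5/4 = 45/28 ≈ 1.6071)
p(Z) = 0 (p(Z) = -(Z - Z)*Z**2/4 = -0*Z**2 = -1/4*0 = 0)
sqrt(p(C) + u(-3)) = sqrt(0 + 0) = sqrt(0) = 0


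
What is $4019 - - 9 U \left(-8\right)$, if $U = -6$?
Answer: $4451$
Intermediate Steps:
$4019 - - 9 U \left(-8\right) = 4019 - \left(-9\right) \left(-6\right) \left(-8\right) = 4019 - 54 \left(-8\right) = 4019 - -432 = 4019 + 432 = 4451$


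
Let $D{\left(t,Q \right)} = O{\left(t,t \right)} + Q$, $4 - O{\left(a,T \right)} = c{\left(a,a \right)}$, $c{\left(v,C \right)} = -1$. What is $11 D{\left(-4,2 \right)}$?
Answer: $77$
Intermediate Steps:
$O{\left(a,T \right)} = 5$ ($O{\left(a,T \right)} = 4 - -1 = 4 + 1 = 5$)
$D{\left(t,Q \right)} = 5 + Q$
$11 D{\left(-4,2 \right)} = 11 \left(5 + 2\right) = 11 \cdot 7 = 77$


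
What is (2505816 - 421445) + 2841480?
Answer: 4925851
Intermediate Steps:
(2505816 - 421445) + 2841480 = 2084371 + 2841480 = 4925851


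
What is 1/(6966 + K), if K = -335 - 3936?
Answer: 1/2695 ≈ 0.00037106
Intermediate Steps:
K = -4271
1/(6966 + K) = 1/(6966 - 4271) = 1/2695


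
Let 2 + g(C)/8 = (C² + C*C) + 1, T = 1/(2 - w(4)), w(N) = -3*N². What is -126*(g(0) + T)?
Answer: 25137/25 ≈ 1005.5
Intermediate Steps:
T = 1/50 (T = 1/(2 - (-3)*4²) = 1/(2 - (-3)*16) = 1/(2 - 1*(-48)) = 1/(2 + 48) = 1/50 ≈ 0.020000)
g(C) = -8 + 16*C² (g(C) = -16 + 8*((C² + C*C) + 1) = -16 + 8*((C² + C²) + 1) = -16 + 8*(2*C² + 1) = -16 + 8*(1 + 2*C²) = -16 + (8 + 16*C²) = -8 + 16*C²)
-126*(g(0) + T) = -126*((-8 + 16*0²) + 1/50) = -126*((-8 + 16*0) + 1/50) = -126*((-8 + 0) + 1/50) = -126*(-8 + 1/50) = -126*(-399/50) = 25137/25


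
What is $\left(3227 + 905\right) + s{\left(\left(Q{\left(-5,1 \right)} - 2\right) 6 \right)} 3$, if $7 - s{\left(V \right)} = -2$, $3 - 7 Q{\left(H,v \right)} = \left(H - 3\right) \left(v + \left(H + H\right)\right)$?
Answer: $4159$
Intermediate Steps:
$Q{\left(H,v \right)} = \frac{3}{7} - \frac{\left(-3 + H\right) \left(v + 2 H\right)}{7}$ ($Q{\left(H,v \right)} = \frac{3}{7} - \frac{\left(H - 3\right) \left(v + \left(H + H\right)\right)}{7} = \frac{3}{7} - \frac{\left(-3 + H\right) \left(v + 2 H\right)}{7}$)
$s{\left(V \right)} = 9$ ($s{\left(V \right)} = 7 - -2 = 7 + 2 = 9$)
$\left(3227 + 905\right) + s{\left(\left(Q{\left(-5,1 \right)} - 2\right) 6 \right)} 3 = \left(3227 + 905\right) + 9 \cdot 3 = 4132 + 27 = 4159$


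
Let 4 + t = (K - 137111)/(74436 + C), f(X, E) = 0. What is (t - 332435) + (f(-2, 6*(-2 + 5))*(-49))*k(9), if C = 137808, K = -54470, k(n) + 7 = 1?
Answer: -70558374697/212244 ≈ -3.3244e+5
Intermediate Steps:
k(n) = -6 (k(n) = -7 + 1 = -6)
t = -1040557/212244 (t = -4 + (-54470 - 137111)/(74436 + 137808) = -4 - 191581/212244 = -1040557/212244 ≈ -4.9026)
(t - 332435) + (f(-2, 6*(-2 + 5))*(-49))*k(9) = (-1040557/212244 - 332435) + (0*(-49))*(-6) = -70558374697/212244 + 0*(-6) = -70558374697/212244 + 0 = -70558374697/212244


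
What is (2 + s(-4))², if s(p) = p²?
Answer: 324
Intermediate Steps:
(2 + s(-4))² = (2 + (-4)²)² = (2 + 16)² = 18² = 324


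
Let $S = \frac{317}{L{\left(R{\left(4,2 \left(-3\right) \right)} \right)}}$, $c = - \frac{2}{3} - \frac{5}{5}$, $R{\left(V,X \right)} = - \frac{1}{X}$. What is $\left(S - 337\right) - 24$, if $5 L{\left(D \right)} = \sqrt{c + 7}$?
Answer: $-361 + \frac{1585 \sqrt{3}}{4} \approx 325.33$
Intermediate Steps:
$c = - \frac{5}{3}$ ($c = \left(-2\right) \frac{1}{3} - 1 = - \frac{2}{3} - 1 = - \frac{5}{3} \approx -1.6667$)
$L{\left(D \right)} = \frac{4 \sqrt{3}}{15}$ ($L{\left(D \right)} = \frac{\sqrt{- \frac{5}{3} + 7}}{5} = \frac{\sqrt{\frac{16}{3}}}{5} = \frac{\frac{4}{3} \sqrt{3}}{5} = \frac{4 \sqrt{3}}{15}$)
$S = \frac{1585 \sqrt{3}}{4}$ ($S = \frac{317}{\frac{4}{15} \sqrt{3}} = 317 \frac{5 \sqrt{3}}{4} = \frac{1585 \sqrt{3}}{4} \approx 686.33$)
$\left(S - 337\right) - 24 = \left(\frac{1585 \sqrt{3}}{4} - 337\right) - 24 = \left(-337 + \frac{1585 \sqrt{3}}{4}\right) - 24 = -361 + \frac{1585 \sqrt{3}}{4}$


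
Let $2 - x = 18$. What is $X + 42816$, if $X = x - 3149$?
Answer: $39651$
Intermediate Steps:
$x = -16$ ($x = 2 - 18 = -16$)
$X = -3165$ ($X = -16 - 3149 = -3165$)
$X + 42816 = -3165 + 42816 = 39651$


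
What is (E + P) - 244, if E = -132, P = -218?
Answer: -594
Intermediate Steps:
(E + P) - 244 = (-132 - 218) - 244 = -350 - 244 = -594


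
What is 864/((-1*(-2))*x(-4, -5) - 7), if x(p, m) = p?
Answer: -288/5 ≈ -57.600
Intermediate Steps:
864/((-1*(-2))*x(-4, -5) - 7) = 864/(-1*(-2)*(-4) - 7) = 864/(2*(-4) - 7) = 864/(-8 - 7) = 864/(-15) = 864*(-1/15) = -288/5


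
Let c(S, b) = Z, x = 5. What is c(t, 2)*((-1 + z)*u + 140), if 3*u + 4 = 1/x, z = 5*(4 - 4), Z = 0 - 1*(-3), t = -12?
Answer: 2119/5 ≈ 423.80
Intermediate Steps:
Z = 3 (Z = 0 + 3 = 3)
c(S, b) = 3
z = 0 (z = 5*0 = 0)
u = -19/15 (u = -4/3 + (⅓)/5 = -4/3 + (⅓)*(⅕) = -4/3 + 1/15 = -19/15 ≈ -1.2667)
c(t, 2)*((-1 + z)*u + 140) = 3*((-1 + 0)*(-19/15) + 140) = 3*(-1*(-19/15) + 140) = 3*(19/15 + 140) = 3*(2119/15) = 2119/5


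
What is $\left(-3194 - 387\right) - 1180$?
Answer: $-4761$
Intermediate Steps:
$\left(-3194 - 387\right) - 1180 = -3581 - 1180 = -4761$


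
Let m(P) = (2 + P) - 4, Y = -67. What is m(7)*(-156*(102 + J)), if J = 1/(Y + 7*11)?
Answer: -79638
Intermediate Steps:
J = ⅒ (J = 1/(-67 + 7*11) = 1/(-67 + 77) = 1/10 = ⅒ ≈ 0.10000)
m(P) = -2 + P
m(7)*(-156*(102 + J)) = (-2 + 7)*(-156*(102 + ⅒)) = 5*(-156*1021/10) = 5*(-79638/5) = -79638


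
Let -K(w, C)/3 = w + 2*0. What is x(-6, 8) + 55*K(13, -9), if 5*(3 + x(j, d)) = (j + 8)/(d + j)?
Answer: -10739/5 ≈ -2147.8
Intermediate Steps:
K(w, C) = -3*w (K(w, C) = -3*(w + 2*0) = -3*(w + 0) = -3*w)
x(j, d) = -3 + (8 + j)/(5*(d + j)) (x(j, d) = -3 + ((j + 8)/(d + j))/5 = -3 + ((8 + j)/(d + j))/5 = -3 + (8 + j)/(5*(d + j)))
x(-6, 8) + 55*K(13, -9) = (8 - 15*8 - 14*(-6))/(5*(8 - 6)) + 55*(-3*13) = (1/5)*(8 - 120 + 84)/2 + 55*(-39) = (1/5)*(1/2)*(-28) - 2145 = -14/5 - 2145 = -10739/5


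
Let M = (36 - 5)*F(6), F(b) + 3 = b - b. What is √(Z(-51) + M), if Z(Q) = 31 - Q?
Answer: I*√11 ≈ 3.3166*I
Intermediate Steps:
F(b) = -3 (F(b) = -3 + (b - b) = -3 + 0 = -3)
M = -93 (M = (36 - 5)*(-3) = 31*(-3) = -93)
√(Z(-51) + M) = √((31 - 1*(-51)) - 93) = √((31 + 51) - 93) = √(82 - 93) = √(-11) = I*√11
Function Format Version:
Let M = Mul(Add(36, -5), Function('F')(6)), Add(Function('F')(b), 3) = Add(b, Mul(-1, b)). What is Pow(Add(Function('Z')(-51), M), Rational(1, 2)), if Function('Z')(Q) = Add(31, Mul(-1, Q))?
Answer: Mul(I, Pow(11, Rational(1, 2))) ≈ Mul(3.3166, I)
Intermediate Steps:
Function('F')(b) = -3 (Function('F')(b) = Add(-3, Add(b, Mul(-1, b))) = Add(-3, 0) = -3)
M = -93 (M = Mul(Add(36, -5), -3) = Mul(31, -3) = -93)
Pow(Add(Function('Z')(-51), M), Rational(1, 2)) = Pow(Add(Add(31, Mul(-1, -51)), -93), Rational(1, 2)) = Pow(Add(Add(31, 51), -93), Rational(1, 2)) = Pow(Add(82, -93), Rational(1, 2)) = Pow(-11, Rational(1, 2)) = Mul(I, Pow(11, Rational(1, 2)))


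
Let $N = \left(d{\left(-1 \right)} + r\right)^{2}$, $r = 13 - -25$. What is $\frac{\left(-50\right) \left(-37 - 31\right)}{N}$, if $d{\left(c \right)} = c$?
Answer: $\frac{3400}{1369} \approx 2.4836$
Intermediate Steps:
$r = 38$ ($r = 13 + 25 = 38$)
$N = 1369$ ($N = \left(-1 + 38\right)^{2} = 37^{2} = 1369$)
$\frac{\left(-50\right) \left(-37 - 31\right)}{N} = \frac{\left(-50\right) \left(-37 - 31\right)}{1369} = - 50 \left(-37 - 31\right) \frac{1}{1369} = \left(-50\right) \left(-68\right) \frac{1}{1369} = 3400 \cdot \frac{1}{1369} = \frac{3400}{1369}$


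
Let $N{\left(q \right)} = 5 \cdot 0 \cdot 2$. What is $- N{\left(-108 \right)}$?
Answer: $0$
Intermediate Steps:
$N{\left(q \right)} = 0$ ($N{\left(q \right)} = 0 \cdot 2 = 0$)
$- N{\left(-108 \right)} = \left(-1\right) 0 = 0$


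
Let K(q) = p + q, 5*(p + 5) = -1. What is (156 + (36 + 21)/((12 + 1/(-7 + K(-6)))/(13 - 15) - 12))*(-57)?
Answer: -28494414/3271 ≈ -8711.2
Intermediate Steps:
p = -26/5 (p = -5 + (⅕)*(-1) = -5 - ⅕ = -26/5 ≈ -5.2000)
K(q) = -26/5 + q
(156 + (36 + 21)/((12 + 1/(-7 + K(-6)))/(13 - 15) - 12))*(-57) = (156 + (36 + 21)/((12 + 1/(-7 + (-26/5 - 6)))/(13 - 15) - 12))*(-57) = (156 + 57/((12 + 1/(-7 - 56/5))/(-2) - 12))*(-57) = (156 + 57/((12 + 1/(-91/5))*(-½) - 12))*(-57) = (156 + 57/((12 - 5/91)*(-½) - 12))*(-57) = (156 + 57/((1087/91)*(-½) - 12))*(-57) = (156 + 57/(-1087/182 - 12))*(-57) = (156 + 57/(-3271/182))*(-57) = (156 + 57*(-182/3271))*(-57) = (156 - 10374/3271)*(-57) = (499902/3271)*(-57) = -28494414/3271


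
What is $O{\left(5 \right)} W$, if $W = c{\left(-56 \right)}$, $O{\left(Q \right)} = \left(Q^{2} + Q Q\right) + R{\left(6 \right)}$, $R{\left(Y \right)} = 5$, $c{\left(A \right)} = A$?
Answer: $-3080$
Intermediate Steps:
$O{\left(Q \right)} = 5 + 2 Q^{2}$ ($O{\left(Q \right)} = \left(Q^{2} + Q Q\right) + 5 = \left(Q^{2} + Q^{2}\right) + 5 = 2 Q^{2} + 5 = 5 + 2 Q^{2}$)
$W = -56$
$O{\left(5 \right)} W = \left(5 + 2 \cdot 5^{2}\right) \left(-56\right) = \left(5 + 2 \cdot 25\right) \left(-56\right) = \left(5 + 50\right) \left(-56\right) = 55 \left(-56\right) = -3080$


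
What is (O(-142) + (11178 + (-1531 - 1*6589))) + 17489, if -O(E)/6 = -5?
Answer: 20577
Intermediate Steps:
O(E) = 30 (O(E) = -6*(-5) = 30)
(O(-142) + (11178 + (-1531 - 1*6589))) + 17489 = (30 + (11178 + (-1531 - 1*6589))) + 17489 = (30 + (11178 + (-1531 - 6589))) + 17489 = (30 + (11178 - 8120)) + 17489 = (30 + 3058) + 17489 = 3088 + 17489 = 20577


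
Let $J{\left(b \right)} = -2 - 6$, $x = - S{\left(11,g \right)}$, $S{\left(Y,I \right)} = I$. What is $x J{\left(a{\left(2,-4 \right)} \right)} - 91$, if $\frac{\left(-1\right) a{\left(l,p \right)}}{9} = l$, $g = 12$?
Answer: $5$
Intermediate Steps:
$a{\left(l,p \right)} = - 9 l$
$x = -12$ ($x = \left(-1\right) 12 = -12$)
$J{\left(b \right)} = -8$
$x J{\left(a{\left(2,-4 \right)} \right)} - 91 = \left(-12\right) \left(-8\right) - 91 = 96 - 91 = 5$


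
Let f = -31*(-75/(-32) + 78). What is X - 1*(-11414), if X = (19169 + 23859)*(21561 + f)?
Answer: 6564561319/8 ≈ 8.2057e+8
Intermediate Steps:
f = -79701/32 (f = -31*(-75*(-1/32) + 78) = -31*(75/32 + 78) = -31*2571/32 = -79701/32 ≈ -2490.7)
X = 6564470007/8 (X = (19169 + 23859)*(21561 - 79701/32) = 43028*(610251/32) = 6564470007/8 ≈ 8.2056e+8)
X - 1*(-11414) = 6564470007/8 - 1*(-11414) = 6564470007/8 + 11414 = 6564561319/8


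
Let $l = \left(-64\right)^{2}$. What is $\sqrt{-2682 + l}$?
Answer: $\sqrt{1414} \approx 37.603$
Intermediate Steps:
$l = 4096$
$\sqrt{-2682 + l} = \sqrt{-2682 + 4096} = \sqrt{1414}$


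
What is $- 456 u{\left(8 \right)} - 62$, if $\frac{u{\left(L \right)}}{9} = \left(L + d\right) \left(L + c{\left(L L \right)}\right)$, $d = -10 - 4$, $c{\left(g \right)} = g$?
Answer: $1772866$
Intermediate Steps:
$d = -14$ ($d = -10 - 4 = -14$)
$u{\left(L \right)} = 9 \left(-14 + L\right) \left(L + L^{2}\right)$ ($u{\left(L \right)} = 9 \left(L - 14\right) \left(L + L L\right) = 9 \left(-14 + L\right) \left(L + L^{2}\right)$)
$- 456 u{\left(8 \right)} - 62 = - 456 \cdot 9 \cdot 8 \left(-14 + 8^{2} - 104\right) - 62 = - 456 \cdot 9 \cdot 8 \left(-14 + 64 - 104\right) - 62 = - 456 \cdot 9 \cdot 8 \left(-54\right) - 62 = \left(-456\right) \left(-3888\right) - 62 = 1772928 - 62 = 1772866$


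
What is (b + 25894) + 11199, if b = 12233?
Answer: 49326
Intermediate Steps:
(b + 25894) + 11199 = (12233 + 25894) + 11199 = 38127 + 11199 = 49326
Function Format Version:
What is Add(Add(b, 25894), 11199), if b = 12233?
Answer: 49326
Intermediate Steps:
Add(Add(b, 25894), 11199) = Add(Add(12233, 25894), 11199) = Add(38127, 11199) = 49326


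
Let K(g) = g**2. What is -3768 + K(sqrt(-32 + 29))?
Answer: -3771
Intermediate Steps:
-3768 + K(sqrt(-32 + 29)) = -3768 + (sqrt(-32 + 29))**2 = -3768 + (sqrt(-3))**2 = -3768 + (I*sqrt(3))**2 = -3768 - 3 = -3771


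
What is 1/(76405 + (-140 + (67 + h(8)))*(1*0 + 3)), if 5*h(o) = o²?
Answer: 5/381122 ≈ 1.3119e-5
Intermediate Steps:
h(o) = o²/5
1/(76405 + (-140 + (67 + h(8)))*(1*0 + 3)) = 1/(76405 + (-140 + (67 + (⅕)*8²))*(1*0 + 3)) = 1/(76405 + (-140 + (67 + (⅕)*64))*(0 + 3)) = 1/(76405 + (-140 + (67 + 64/5))*3) = 1/(76405 + (-140 + 399/5)*3) = 1/(76405 - 301/5*3) = 1/(76405 - 903/5) = 1/(381122/5) = 5/381122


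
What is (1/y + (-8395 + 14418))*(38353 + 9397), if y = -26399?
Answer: 7592306154000/26399 ≈ 2.8760e+8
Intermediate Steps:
(1/y + (-8395 + 14418))*(38353 + 9397) = (1/(-26399) + (-8395 + 14418))*(38353 + 9397) = (-1/26399 + 6023)*47750 = (159001176/26399)*47750 = 7592306154000/26399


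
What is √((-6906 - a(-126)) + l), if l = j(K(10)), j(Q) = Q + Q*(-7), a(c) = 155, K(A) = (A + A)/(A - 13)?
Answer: I*√7021 ≈ 83.791*I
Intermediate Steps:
K(A) = 2*A/(-13 + A) (K(A) = (2*A)/(-13 + A) = 2*A/(-13 + A))
j(Q) = -6*Q (j(Q) = Q - 7*Q = -6*Q)
l = 40 (l = -12*10/(-13 + 10) = -12*10/(-3) = -12*10*(-1)/3 = -6*(-20/3) = 40)
√((-6906 - a(-126)) + l) = √((-6906 - 1*155) + 40) = √((-6906 - 155) + 40) = √(-7061 + 40) = √(-7021) = I*√7021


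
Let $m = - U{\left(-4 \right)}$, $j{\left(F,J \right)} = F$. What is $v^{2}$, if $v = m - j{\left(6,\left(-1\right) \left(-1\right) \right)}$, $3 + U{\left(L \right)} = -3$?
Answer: $0$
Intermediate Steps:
$U{\left(L \right)} = -6$ ($U{\left(L \right)} = -3 - 3 = -6$)
$m = 6$ ($m = \left(-1\right) \left(-6\right) = 6$)
$v = 0$ ($v = 6 - 6 = 0$)
$v^{2} = 0^{2} = 0$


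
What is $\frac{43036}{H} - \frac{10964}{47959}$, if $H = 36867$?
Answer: $\frac{1659753736}{1768104453} \approx 0.93872$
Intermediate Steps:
$\frac{43036}{H} - \frac{10964}{47959} = \frac{43036}{36867} - \frac{10964}{47959} = \frac{1659753736}{1768104453}$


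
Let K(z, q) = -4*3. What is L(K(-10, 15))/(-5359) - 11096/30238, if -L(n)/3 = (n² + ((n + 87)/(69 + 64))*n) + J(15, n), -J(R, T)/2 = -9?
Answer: -3017879734/10776021893 ≈ -0.28006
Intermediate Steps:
J(R, T) = 18 (J(R, T) = -2*(-9) = 18)
K(z, q) = -12
L(n) = -54 - 3*n² - 3*n*(87/133 + n/133) (L(n) = -3*((n² + ((n + 87)/(69 + 64))*n) + 18) = -3*((n² + ((87 + n)/133)*n) + 18) = -3*((n² + ((87 + n)*(1/133))*n) + 18) = -3*((n² + (87/133 + n/133)*n) + 18) = -3*((n² + n*(87/133 + n/133)) + 18) = -3*(18 + n² + n*(87/133 + n/133)) = -54 - 3*n² - 3*n*(87/133 + n/133))
L(K(-10, 15))/(-5359) - 11096/30238 = (-54 - 402/133*(-12)² - 261/133*(-12))/(-5359) - 11096/30238 = (-54 - 402/133*144 + 3132/133)*(-1/5359) - 11096*1/30238 = (-54 - 57888/133 + 3132/133)*(-1/5359) - 5548/15119 = -61938/133*(-1/5359) - 5548/15119 = 61938/712747 - 5548/15119 = -3017879734/10776021893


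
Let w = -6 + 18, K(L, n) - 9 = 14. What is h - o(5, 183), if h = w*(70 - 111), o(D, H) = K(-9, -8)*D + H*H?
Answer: -34096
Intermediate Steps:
K(L, n) = 23 (K(L, n) = 9 + 14 = 23)
w = 12
o(D, H) = H**2 + 23*D (o(D, H) = 23*D + H*H = 23*D + H**2 = H**2 + 23*D)
h = -492 (h = 12*(70 - 111) = 12*(-41) = -492)
h - o(5, 183) = -492 - (183**2 + 23*5) = -492 - (33489 + 115) = -492 - 1*33604 = -492 - 33604 = -34096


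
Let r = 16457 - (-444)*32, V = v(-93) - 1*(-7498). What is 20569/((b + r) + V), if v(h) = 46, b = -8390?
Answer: 20569/29819 ≈ 0.68980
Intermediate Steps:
V = 7544 (V = 46 - 1*(-7498) = 46 + 7498 = 7544)
r = 30665 (r = 16457 - 1*(-14208) = 16457 + 14208 = 30665)
20569/((b + r) + V) = 20569/((-8390 + 30665) + 7544) = 20569/(22275 + 7544) = 20569/29819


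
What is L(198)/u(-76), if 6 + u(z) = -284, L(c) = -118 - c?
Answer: 158/145 ≈ 1.0897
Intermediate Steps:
u(z) = -290 (u(z) = -6 - 284 = -290)
L(198)/u(-76) = (-118 - 1*198)/(-290) = (-118 - 198)*(-1/290) = -316*(-1/290) = 158/145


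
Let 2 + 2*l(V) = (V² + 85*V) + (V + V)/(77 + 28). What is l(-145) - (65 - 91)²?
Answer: 77104/21 ≈ 3671.6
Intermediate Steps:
l(V) = -1 + V²/2 + 8927*V/210 (l(V) = -1 + ((V² + 85*V) + (V + V)/(77 + 28))/2 = -1 + ((V² + 85*V) + (2*V)/105)/2 = -1 + ((V² + 85*V) + (2*V)*(1/105))/2 = -1 + ((V² + 85*V) + 2*V/105)/2 = -1 + (V² + 8927*V/105)/2 = -1 + (V²/2 + 8927*V/210) = -1 + V²/2 + 8927*V/210)
l(-145) - (65 - 91)² = (-1 + (½)*(-145)² + (8927/210)*(-145)) - (65 - 91)² = (-1 + (½)*21025 - 258883/42) - 1*(-26)² = (-1 + 21025/2 - 258883/42) - 1*676 = 91300/21 - 676 = 77104/21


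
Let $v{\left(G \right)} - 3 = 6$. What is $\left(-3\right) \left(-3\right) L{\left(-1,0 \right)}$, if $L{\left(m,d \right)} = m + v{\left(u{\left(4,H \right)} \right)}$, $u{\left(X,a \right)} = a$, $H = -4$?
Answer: $72$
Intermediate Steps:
$v{\left(G \right)} = 9$ ($v{\left(G \right)} = 3 + 6 = 9$)
$L{\left(m,d \right)} = 9 + m$ ($L{\left(m,d \right)} = m + 9 = 9 + m$)
$\left(-3\right) \left(-3\right) L{\left(-1,0 \right)} = \left(-3\right) \left(-3\right) \left(9 - 1\right) = 9 \cdot 8 = 72$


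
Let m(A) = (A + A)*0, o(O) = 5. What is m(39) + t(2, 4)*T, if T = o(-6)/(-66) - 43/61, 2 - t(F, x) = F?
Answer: 0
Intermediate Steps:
t(F, x) = 2 - F
m(A) = 0 (m(A) = (2*A)*0 = 0)
T = -3143/4026 (T = 5/(-66) - 43/61 = 5*(-1/66) - 43*1/61 = -5/66 - 43/61 = -3143/4026 ≈ -0.78068)
m(39) + t(2, 4)*T = 0 + (2 - 1*2)*(-3143/4026) = 0 + (2 - 2)*(-3143/4026) = 0 + 0*(-3143/4026) = 0 + 0 = 0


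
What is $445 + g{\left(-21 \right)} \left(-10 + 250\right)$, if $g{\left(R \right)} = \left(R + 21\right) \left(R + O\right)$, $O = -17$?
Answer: $445$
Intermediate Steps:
$g{\left(R \right)} = \left(-17 + R\right) \left(21 + R\right)$ ($g{\left(R \right)} = \left(R + 21\right) \left(R - 17\right) = \left(21 + R\right) \left(-17 + R\right) = \left(-17 + R\right) \left(21 + R\right)$)
$445 + g{\left(-21 \right)} \left(-10 + 250\right) = 445 + \left(-357 + \left(-21\right)^{2} + 4 \left(-21\right)\right) \left(-10 + 250\right) = 445 + \left(-357 + 441 - 84\right) 240 = 445 + 0 \cdot 240 = 445 + 0 = 445$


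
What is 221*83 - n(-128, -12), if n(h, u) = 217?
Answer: 18126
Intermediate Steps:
221*83 - n(-128, -12) = 221*83 - 1*217 = 18343 - 217 = 18126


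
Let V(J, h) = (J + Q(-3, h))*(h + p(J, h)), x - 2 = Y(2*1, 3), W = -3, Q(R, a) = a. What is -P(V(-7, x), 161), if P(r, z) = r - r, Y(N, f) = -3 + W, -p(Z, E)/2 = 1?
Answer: 0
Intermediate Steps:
p(Z, E) = -2 (p(Z, E) = -2*1 = -2)
Y(N, f) = -6 (Y(N, f) = -3 - 3 = -6)
x = -4 (x = 2 - 6 = -4)
V(J, h) = (-2 + h)*(J + h) (V(J, h) = (J + h)*(h - 2) = (J + h)*(-2 + h) = (-2 + h)*(J + h))
P(r, z) = 0
-P(V(-7, x), 161) = -1*0 = 0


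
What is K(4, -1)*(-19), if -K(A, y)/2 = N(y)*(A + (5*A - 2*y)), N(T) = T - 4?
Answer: -4940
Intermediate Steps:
N(T) = -4 + T
K(A, y) = -2*(-4 + y)*(-2*y + 6*A) (K(A, y) = -2*(-4 + y)*(A + (5*A - 2*y)) = -2*(-4 + y)*(A + (-2*y + 5*A)) = -2*(-4 + y)*(-2*y + 6*A))
K(4, -1)*(-19) = -4*(-4 - 1)*(-1*(-1) + 3*4)*(-19) = -4*(-5)*(1 + 12)*(-19) = -4*(-5)*13*(-19) = 260*(-19) = -4940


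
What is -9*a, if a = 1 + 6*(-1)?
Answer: 45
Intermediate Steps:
a = -5 (a = 1 - 6 = -5)
-9*a = -9*(-5) = 45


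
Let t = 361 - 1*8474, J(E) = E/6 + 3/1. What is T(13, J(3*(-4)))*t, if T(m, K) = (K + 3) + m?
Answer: -137921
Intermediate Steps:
J(E) = 3 + E/6 (J(E) = E*(1/6) + 3*1 = E/6 + 3 = 3 + E/6)
t = -8113 (t = 361 - 8474 = -8113)
T(m, K) = 3 + K + m (T(m, K) = (3 + K) + m = 3 + K + m)
T(13, J(3*(-4)))*t = (3 + (3 + (3*(-4))/6) + 13)*(-8113) = (3 + (3 + (1/6)*(-12)) + 13)*(-8113) = (3 + (3 - 2) + 13)*(-8113) = (3 + 1 + 13)*(-8113) = 17*(-8113) = -137921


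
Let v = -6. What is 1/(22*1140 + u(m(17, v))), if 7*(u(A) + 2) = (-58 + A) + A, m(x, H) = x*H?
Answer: 7/175284 ≈ 3.9935e-5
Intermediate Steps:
m(x, H) = H*x
u(A) = -72/7 + 2*A/7 (u(A) = -2 + ((-58 + A) + A)/7 = -2 + (-58 + 2*A)/7 = -2 + (-58/7 + 2*A/7) = -72/7 + 2*A/7)
1/(22*1140 + u(m(17, v))) = 1/(22*1140 + (-72/7 + 2*(-6*17)/7)) = 1/(25080 + (-72/7 + (2/7)*(-102))) = 1/(25080 + (-72/7 - 204/7)) = 1/(25080 - 276/7) = 1/(175284/7) = 7/175284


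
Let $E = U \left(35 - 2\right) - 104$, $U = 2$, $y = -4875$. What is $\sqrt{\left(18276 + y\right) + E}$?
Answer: $\sqrt{13363} \approx 115.6$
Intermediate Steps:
$E = -38$ ($E = 2 \left(35 - 2\right) - 104 = 2 \cdot 33 - 104 = 66 - 104 = -38$)
$\sqrt{\left(18276 + y\right) + E} = \sqrt{\left(18276 - 4875\right) - 38} = \sqrt{13401 - 38} = \sqrt{13363}$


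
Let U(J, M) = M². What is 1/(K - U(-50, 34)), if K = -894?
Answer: -1/2050 ≈ -0.00048780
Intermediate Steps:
1/(K - U(-50, 34)) = 1/(-894 - 1*34²) = 1/(-894 - 1*1156) = 1/(-894 - 1156) = 1/(-2050) = -1/2050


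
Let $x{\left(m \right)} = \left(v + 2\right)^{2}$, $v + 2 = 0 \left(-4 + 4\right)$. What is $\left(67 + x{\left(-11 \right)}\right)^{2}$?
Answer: $4489$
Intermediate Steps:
$v = -2$ ($v = -2 + 0 \left(-4 + 4\right) = -2 + 0 \cdot 0 = -2 + 0 = -2$)
$x{\left(m \right)} = 0$ ($x{\left(m \right)} = \left(-2 + 2\right)^{2} = 0^{2} = 0$)
$\left(67 + x{\left(-11 \right)}\right)^{2} = \left(67 + 0\right)^{2} = 67^{2} = 4489$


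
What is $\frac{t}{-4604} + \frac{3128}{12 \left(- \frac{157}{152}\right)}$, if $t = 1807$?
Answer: $- \frac{548100953}{2168484} \approx -252.76$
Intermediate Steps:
$\frac{t}{-4604} + \frac{3128}{12 \left(- \frac{157}{152}\right)} = \frac{1807}{-4604} + \frac{3128}{12 \left(- \frac{157}{152}\right)} = 1807 \left(- \frac{1}{4604}\right) + \frac{3128}{12 \left(\left(-157\right) \frac{1}{152}\right)} = - \frac{1807}{4604} + \frac{3128}{12 \left(- \frac{157}{152}\right)} = - \frac{1807}{4604} + \frac{3128}{- \frac{471}{38}} = - \frac{1807}{4604} + 3128 \left(- \frac{38}{471}\right) = - \frac{1807}{4604} - \frac{118864}{471} = - \frac{548100953}{2168484}$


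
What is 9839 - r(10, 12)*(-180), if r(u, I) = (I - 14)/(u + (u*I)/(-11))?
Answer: 10235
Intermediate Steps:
r(u, I) = (-14 + I)/(u - I*u/11) (r(u, I) = (-14 + I)/(u + (I*u)*(-1/11)) = (-14 + I)/(u - I*u/11))
9839 - r(10, 12)*(-180) = 9839 - 11*(14 - 1*12)/(10*(-11 + 12))*(-180) = 9839 - 11*(1/10)*(14 - 12)/1*(-180) = 9839 - 11*(1/10)*1*2*(-180) = 9839 - 11*(-180)/5 = 9839 - 1*(-396) = 9839 + 396 = 10235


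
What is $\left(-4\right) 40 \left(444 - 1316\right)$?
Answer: $139520$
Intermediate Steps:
$\left(-4\right) 40 \left(444 - 1316\right) = \left(-160\right) \left(-872\right) = 139520$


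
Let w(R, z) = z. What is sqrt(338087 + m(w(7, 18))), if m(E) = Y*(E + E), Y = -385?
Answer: sqrt(324227) ≈ 569.41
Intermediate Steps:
m(E) = -770*E (m(E) = -385*(E + E) = -770*E)
sqrt(338087 + m(w(7, 18))) = sqrt(338087 - 770*18) = sqrt(338087 - 13860) = sqrt(324227)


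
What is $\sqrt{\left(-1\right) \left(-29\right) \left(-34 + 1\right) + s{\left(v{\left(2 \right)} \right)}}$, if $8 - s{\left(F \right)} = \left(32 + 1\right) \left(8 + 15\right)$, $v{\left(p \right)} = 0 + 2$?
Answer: $2 i \sqrt{427} \approx 41.328 i$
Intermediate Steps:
$v{\left(p \right)} = 2$
$s{\left(F \right)} = -751$ ($s{\left(F \right)} = 8 - \left(32 + 1\right) \left(8 + 15\right) = 8 - 33 \cdot 23 = 8 - 759 = -751$)
$\sqrt{\left(-1\right) \left(-29\right) \left(-34 + 1\right) + s{\left(v{\left(2 \right)} \right)}} = \sqrt{\left(-1\right) \left(-29\right) \left(-34 + 1\right) - 751} = \sqrt{29 \left(-33\right) - 751} = \sqrt{-957 - 751} = \sqrt{-1708} = 2 i \sqrt{427}$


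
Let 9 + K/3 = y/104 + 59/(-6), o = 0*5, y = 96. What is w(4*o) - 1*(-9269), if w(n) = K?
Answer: 239597/26 ≈ 9215.3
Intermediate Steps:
o = 0
K = -1397/26 (K = -27 + 3*(96/104 + 59/(-6)) = -27 + 3*(96*(1/104) + 59*(-1/6)) = -27 + 3*(12/13 - 59/6) = -27 + 3*(-695/78) = -27 - 695/26 = -1397/26 ≈ -53.731)
w(n) = -1397/26
w(4*o) - 1*(-9269) = -1397/26 - 1*(-9269) = -1397/26 + 9269 = 239597/26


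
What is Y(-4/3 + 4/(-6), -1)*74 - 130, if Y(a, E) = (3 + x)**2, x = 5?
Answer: 4606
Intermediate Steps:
Y(a, E) = 64 (Y(a, E) = (3 + 5)**2 = 8**2 = 64)
Y(-4/3 + 4/(-6), -1)*74 - 130 = 64*74 - 130 = 4736 - 130 = 4606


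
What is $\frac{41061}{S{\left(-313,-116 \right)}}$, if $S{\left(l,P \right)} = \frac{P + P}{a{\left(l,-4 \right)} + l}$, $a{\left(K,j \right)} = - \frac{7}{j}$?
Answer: $\frac{51120945}{928} \approx 55087.0$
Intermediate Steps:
$S{\left(l,P \right)} = \frac{2 P}{\frac{7}{4} + l}$ ($S{\left(l,P \right)} = \frac{P + P}{- \frac{7}{-4} + l} = \frac{2 P}{\left(-7\right) \left(- \frac{1}{4}\right) + l} = \frac{2 P}{\frac{7}{4} + l}$)
$\frac{41061}{S{\left(-313,-116 \right)}} = \frac{41061}{8 \left(-116\right) \frac{1}{7 + 4 \left(-313\right)}} = \frac{41061}{8 \left(-116\right) \frac{1}{7 - 1252}} = \frac{41061}{8 \left(-116\right) \frac{1}{-1245}} = \frac{41061}{8 \left(-116\right) \left(- \frac{1}{1245}\right)} = \frac{41061}{\frac{928}{1245}} = 41061 \cdot \frac{1245}{928} = \frac{51120945}{928}$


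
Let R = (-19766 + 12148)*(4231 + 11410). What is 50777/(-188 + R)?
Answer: -50777/119153326 ≈ -0.00042615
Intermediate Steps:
R = -119153138 (R = -7618*15641 = -119153138)
50777/(-188 + R) = 50777/(-188 - 119153138) = 50777/(-119153326) = 50777*(-1/119153326) = -50777/119153326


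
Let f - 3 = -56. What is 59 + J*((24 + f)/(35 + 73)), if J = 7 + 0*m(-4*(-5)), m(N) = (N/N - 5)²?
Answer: 6169/108 ≈ 57.120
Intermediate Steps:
f = -53 (f = 3 - 56 = -53)
m(N) = 16 (m(N) = (1 - 5)² = (-4)² = 16)
J = 7 (J = 7 + 0*16 = 7 + 0 = 7)
59 + J*((24 + f)/(35 + 73)) = 59 + 7*((24 - 53)/(35 + 73)) = 59 + 7*(-29/108) = 59 - 203/108 = 6169/108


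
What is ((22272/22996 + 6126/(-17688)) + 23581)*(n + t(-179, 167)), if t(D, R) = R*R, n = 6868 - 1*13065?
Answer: 197033641560871/385183 ≈ 5.1153e+8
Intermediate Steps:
n = -6197 (n = 6868 - 13065 = -6197)
t(D, R) = R²
((22272/22996 + 6126/(-17688)) + 23581)*(n + t(-179, 167)) = ((22272/22996 + 6126/(-17688)) + 23581)*(-6197 + 167²) = ((22272*(1/22996) + 6126*(-1/17688)) + 23581)*(-6197 + 27889) = ((5568/5749 - 1021/2948) + 23581)*21692 = (10544735/16948052 + 23581)*21692 = (399662558947/16948052)*21692 = 197033641560871/385183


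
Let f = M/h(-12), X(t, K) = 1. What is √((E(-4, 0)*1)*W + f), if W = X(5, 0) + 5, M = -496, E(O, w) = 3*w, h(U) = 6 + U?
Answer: 2*√186/3 ≈ 9.0921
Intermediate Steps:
W = 6 (W = 1 + 5 = 6)
f = 248/3 (f = -496/(6 - 12) = -496/(-6) = -496*(-⅙) = 248/3 ≈ 82.667)
√((E(-4, 0)*1)*W + f) = √(((3*0)*1)*6 + 248/3) = √((0*1)*6 + 248/3) = √(0*6 + 248/3) = √(0 + 248/3) = √(248/3) = 2*√186/3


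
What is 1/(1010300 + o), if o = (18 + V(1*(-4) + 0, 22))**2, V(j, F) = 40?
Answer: 1/1013664 ≈ 9.8652e-7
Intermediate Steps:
o = 3364 (o = (18 + 40)**2 = 58**2 = 3364)
1/(1010300 + o) = 1/(1010300 + 3364) = 1/1013664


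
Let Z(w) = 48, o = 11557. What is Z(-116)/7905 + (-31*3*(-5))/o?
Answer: 1410187/30452695 ≈ 0.046307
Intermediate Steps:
Z(-116)/7905 + (-31*3*(-5))/o = 48/7905 + (-31*3*(-5))/11557 = 48*(1/7905) - 93*(-5)*(1/11557) = 16/2635 + 465*(1/11557) = 16/2635 + 465/11557 = 1410187/30452695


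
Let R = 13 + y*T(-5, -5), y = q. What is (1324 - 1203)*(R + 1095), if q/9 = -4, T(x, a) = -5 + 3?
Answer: 142780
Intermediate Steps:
T(x, a) = -2
q = -36 (q = 9*(-4) = -36)
y = -36
R = 85 (R = 13 - 36*(-2) = 13 + 72 = 85)
(1324 - 1203)*(R + 1095) = (1324 - 1203)*(85 + 1095) = 121*1180 = 142780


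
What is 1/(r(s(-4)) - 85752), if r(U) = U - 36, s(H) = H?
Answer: -1/85792 ≈ -1.1656e-5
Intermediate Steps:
r(U) = -36 + U
1/(r(s(-4)) - 85752) = 1/((-36 - 4) - 85752) = 1/(-40 - 85752) = 1/(-85792) = -1/85792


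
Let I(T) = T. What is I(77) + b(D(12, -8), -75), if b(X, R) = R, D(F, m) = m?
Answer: 2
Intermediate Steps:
I(77) + b(D(12, -8), -75) = 77 - 75 = 2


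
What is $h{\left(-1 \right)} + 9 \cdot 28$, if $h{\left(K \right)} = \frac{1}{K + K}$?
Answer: $\frac{503}{2} \approx 251.5$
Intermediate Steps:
$h{\left(K \right)} = \frac{1}{2 K}$
$h{\left(-1 \right)} + 9 \cdot 28 = \frac{1}{2 \left(-1\right)} + 9 \cdot 28 = \frac{1}{2} \left(-1\right) + 252 = - \frac{1}{2} + 252 = \frac{503}{2}$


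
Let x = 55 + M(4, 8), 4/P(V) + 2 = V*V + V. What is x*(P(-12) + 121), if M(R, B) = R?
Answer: 464153/65 ≈ 7140.8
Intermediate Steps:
P(V) = 4/(-2 + V + V²) (P(V) = 4/(-2 + (V*V + V)) = 4/(-2 + (V² + V)) = 4/(-2 + (V + V²)) = 4/(-2 + V + V²))
x = 59 (x = 55 + 4 = 59)
x*(P(-12) + 121) = 59*(4/(-2 - 12 + (-12)²) + 121) = 59*(4/(-2 - 12 + 144) + 121) = 59*(4/130 + 121) = 59*(4*(1/130) + 121) = 59*(2/65 + 121) = 59*(7867/65) = 464153/65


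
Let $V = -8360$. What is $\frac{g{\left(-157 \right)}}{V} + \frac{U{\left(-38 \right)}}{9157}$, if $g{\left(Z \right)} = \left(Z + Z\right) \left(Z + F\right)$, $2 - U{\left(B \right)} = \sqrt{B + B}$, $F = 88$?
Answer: $- \frac{99189421}{38276260} - \frac{2 i \sqrt{19}}{9157} \approx -2.5914 - 0.00095204 i$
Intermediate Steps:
$U{\left(B \right)} = 2 - \sqrt{2} \sqrt{B}$ ($U{\left(B \right)} = 2 - \sqrt{B + B} = 2 - \sqrt{2 B} = 2 - \sqrt{2} \sqrt{B}$)
$g{\left(Z \right)} = 2 Z \left(88 + Z\right)$ ($g{\left(Z \right)} = \left(Z + Z\right) \left(Z + 88\right) = 2 Z \left(88 + Z\right)$)
$\frac{g{\left(-157 \right)}}{V} + \frac{U{\left(-38 \right)}}{9157} = \frac{2 \left(-157\right) \left(88 - 157\right)}{-8360} + \frac{2 - \sqrt{2} \sqrt{-38}}{9157} = 2 \left(-157\right) \left(-69\right) \left(- \frac{1}{8360}\right) + \left(2 - \sqrt{2} i \sqrt{38}\right) \frac{1}{9157} = 21666 \left(- \frac{1}{8360}\right) + \left(2 - 2 i \sqrt{19}\right) \frac{1}{9157} = - \frac{10833}{4180} + \left(\frac{2}{9157} - \frac{2 i \sqrt{19}}{9157}\right) = - \frac{99189421}{38276260} - \frac{2 i \sqrt{19}}{9157}$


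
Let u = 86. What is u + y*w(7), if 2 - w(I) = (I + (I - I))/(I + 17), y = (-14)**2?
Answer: 2525/6 ≈ 420.83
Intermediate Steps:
y = 196
w(I) = 2 - I/(17 + I) (w(I) = 2 - (I + (I - I))/(I + 17) = 2 - (I + 0)/(17 + I) = 2 - I/(17 + I))
u + y*w(7) = 86 + 196*((34 + 7)/(17 + 7)) = 86 + 196*(41/24) = 86 + 2009/6 = 2525/6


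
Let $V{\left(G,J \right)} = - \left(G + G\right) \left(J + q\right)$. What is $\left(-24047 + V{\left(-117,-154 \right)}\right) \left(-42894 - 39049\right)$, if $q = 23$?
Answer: $4482364043$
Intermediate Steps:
$V{\left(G,J \right)} = - 2 G \left(23 + J\right)$ ($V{\left(G,J \right)} = - \left(G + G\right) \left(J + 23\right) = - 2 G \left(23 + J\right)$)
$\left(-24047 + V{\left(-117,-154 \right)}\right) \left(-42894 - 39049\right) = \left(-24047 - - 234 \left(23 - 154\right)\right) \left(-42894 - 39049\right) = \left(-24047 - \left(-234\right) \left(-131\right)\right) \left(-81943\right) = \left(-24047 - 30654\right) \left(-81943\right) = \left(-54701\right) \left(-81943\right) = 4482364043$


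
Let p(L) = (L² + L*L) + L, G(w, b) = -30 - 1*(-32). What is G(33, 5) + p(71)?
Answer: 10155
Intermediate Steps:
G(w, b) = 2 (G(w, b) = -30 + 32 = 2)
p(L) = L + 2*L² (p(L) = (L² + L²) + L = 2*L² + L = L + 2*L²)
G(33, 5) + p(71) = 2 + 71*(1 + 2*71) = 2 + 71*(1 + 142) = 2 + 71*143 = 2 + 10153 = 10155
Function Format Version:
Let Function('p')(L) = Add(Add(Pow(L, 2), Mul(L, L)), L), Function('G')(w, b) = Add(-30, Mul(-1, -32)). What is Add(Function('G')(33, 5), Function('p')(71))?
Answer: 10155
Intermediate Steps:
Function('G')(w, b) = 2 (Function('G')(w, b) = Add(-30, 32) = 2)
Function('p')(L) = Add(L, Mul(2, Pow(L, 2))) (Function('p')(L) = Add(Add(Pow(L, 2), Pow(L, 2)), L) = Add(Mul(2, Pow(L, 2)), L) = Add(L, Mul(2, Pow(L, 2))))
Add(Function('G')(33, 5), Function('p')(71)) = Add(2, Mul(71, Add(1, Mul(2, 71)))) = Add(2, Mul(71, Add(1, 142))) = Add(2, Mul(71, 143)) = Add(2, 10153) = 10155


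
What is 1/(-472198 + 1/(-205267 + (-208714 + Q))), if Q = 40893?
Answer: -373088/176171407425 ≈ -2.1178e-6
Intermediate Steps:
1/(-472198 + 1/(-205267 + (-208714 + Q))) = 1/(-472198 + 1/(-205267 + (-208714 + 40893))) = 1/(-472198 + 1/(-205267 - 167821)) = 1/(-472198 + 1/(-373088)) = 1/(-472198 - 1/373088) = 1/(-176171407425/373088) = -373088/176171407425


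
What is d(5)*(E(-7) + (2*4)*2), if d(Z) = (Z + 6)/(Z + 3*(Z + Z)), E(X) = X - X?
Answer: 176/35 ≈ 5.0286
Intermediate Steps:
E(X) = 0
d(Z) = (6 + Z)/(7*Z) (d(Z) = (6 + Z)/(Z + 3*(2*Z)) = (6 + Z)/(Z + 6*Z) = (6 + Z)/((7*Z)) = (6 + Z)*(1/(7*Z)) = (6 + Z)/(7*Z))
d(5)*(E(-7) + (2*4)*2) = ((⅐)*(6 + 5)/5)*(0 + (2*4)*2) = ((⅐)*(⅕)*11)*(0 + 8*2) = 11*(0 + 16)/35 = (11/35)*16 = 176/35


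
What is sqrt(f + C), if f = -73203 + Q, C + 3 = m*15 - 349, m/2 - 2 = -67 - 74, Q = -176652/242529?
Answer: I*sqrt(10367011092913)/11549 ≈ 278.79*I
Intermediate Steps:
Q = -8412/11549 (Q = -176652*1/242529 = -8412/11549 ≈ -0.72837)
m = -278 (m = 4 + 2*(-67 - 74) = 4 + 2*(-141) = 4 - 282 = -278)
C = -4522 (C = -3 + (-278*15 - 349) = -3 + (-4170 - 349) = -3 - 4519 = -4522)
f = -845429859/11549 (f = -73203 - 8412/11549 = -845429859/11549 ≈ -73204.)
sqrt(f + C) = sqrt(-845429859/11549 - 4522) = sqrt(-897654437/11549) = I*sqrt(10367011092913)/11549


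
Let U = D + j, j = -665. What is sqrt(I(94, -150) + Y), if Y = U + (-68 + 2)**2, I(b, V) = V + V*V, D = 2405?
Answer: sqrt(28446) ≈ 168.66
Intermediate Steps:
I(b, V) = V + V**2
U = 1740 (U = 2405 - 665 = 1740)
Y = 6096 (Y = 1740 + (-68 + 2)**2 = 1740 + (-66)**2 = 1740 + 4356 = 6096)
sqrt(I(94, -150) + Y) = sqrt(-150*(1 - 150) + 6096) = sqrt(-150*(-149) + 6096) = sqrt(22350 + 6096) = sqrt(28446)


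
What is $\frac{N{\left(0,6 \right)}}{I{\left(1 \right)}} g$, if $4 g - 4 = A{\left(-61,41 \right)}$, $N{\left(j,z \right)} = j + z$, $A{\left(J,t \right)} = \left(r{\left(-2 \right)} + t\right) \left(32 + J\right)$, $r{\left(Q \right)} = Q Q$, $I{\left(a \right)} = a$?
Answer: $- \frac{3903}{2} \approx -1951.5$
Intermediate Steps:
$r{\left(Q \right)} = Q^{2}$
$A{\left(J,t \right)} = \left(4 + t\right) \left(32 + J\right)$ ($A{\left(J,t \right)} = \left(\left(-2\right)^{2} + t\right) \left(32 + J\right) = \left(4 + t\right) \left(32 + J\right)$)
$g = - \frac{1301}{4}$ ($g = 1 + \frac{128 + 4 \left(-61\right) + 32 \cdot 41 - 2501}{4} = 1 + \frac{128 - 244 + 1312 - 2501}{4} = 1 + \frac{1}{4} \left(-1305\right) = 1 - \frac{1305}{4} = - \frac{1301}{4} \approx -325.25$)
$\frac{N{\left(0,6 \right)}}{I{\left(1 \right)}} g = \frac{0 + 6}{1} \left(- \frac{1301}{4}\right) = 6 \cdot 1 \left(- \frac{1301}{4}\right) = 6 \left(- \frac{1301}{4}\right) = - \frac{3903}{2}$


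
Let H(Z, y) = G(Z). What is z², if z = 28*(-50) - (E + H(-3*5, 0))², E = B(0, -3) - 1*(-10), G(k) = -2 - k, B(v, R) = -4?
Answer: 3101121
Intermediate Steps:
E = 6 (E = -4 - 1*(-10) = -4 + 10 = 6)
H(Z, y) = -2 - Z
z = -1761 (z = 28*(-50) - (6 + (-2 - (-3)*5))² = -1400 - (6 + (-2 - 1*(-15)))² = -1400 - (6 + (-2 + 15))² = -1400 - (6 + 13)² = -1400 - 1*19² = -1400 - 1*361 = -1400 - 361 = -1761)
z² = (-1761)² = 3101121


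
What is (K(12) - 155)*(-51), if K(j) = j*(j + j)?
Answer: -6783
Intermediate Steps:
K(j) = 2*j**2 (K(j) = j*(2*j) = 2*j**2)
(K(12) - 155)*(-51) = (2*12**2 - 155)*(-51) = (2*144 - 155)*(-51) = (288 - 155)*(-51) = 133*(-51) = -6783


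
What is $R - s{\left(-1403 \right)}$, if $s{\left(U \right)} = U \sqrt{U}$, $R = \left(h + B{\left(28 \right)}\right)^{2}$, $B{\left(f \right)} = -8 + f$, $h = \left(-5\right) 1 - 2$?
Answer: $169 + 1403 i \sqrt{1403} \approx 169.0 + 52552.0 i$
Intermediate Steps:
$h = -7$ ($h = -5 - 2 = -7$)
$R = 169$ ($R = \left(-7 + \left(-8 + 28\right)\right)^{2} = \left(-7 + 20\right)^{2} = 13^{2} = 169$)
$s{\left(U \right)} = U^{\frac{3}{2}}$
$R - s{\left(-1403 \right)} = 169 - \left(-1403\right)^{\frac{3}{2}} = 169 - - 1403 i \sqrt{1403} = 169 + 1403 i \sqrt{1403}$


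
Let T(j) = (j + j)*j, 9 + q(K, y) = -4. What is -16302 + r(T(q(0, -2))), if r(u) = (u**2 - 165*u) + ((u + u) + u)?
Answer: 43186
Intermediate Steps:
q(K, y) = -13 (q(K, y) = -9 - 4 = -13)
T(j) = 2*j**2 (T(j) = (2*j)*j = 2*j**2)
r(u) = u**2 - 162*u (r(u) = (u**2 - 165*u) + (2*u + u) = (u**2 - 165*u) + 3*u = u**2 - 162*u)
-16302 + r(T(q(0, -2))) = -16302 + (2*(-13)**2)*(-162 + 2*(-13)**2) = -16302 + (2*169)*(-162 + 2*169) = -16302 + 338*(-162 + 338) = -16302 + 338*176 = -16302 + 59488 = 43186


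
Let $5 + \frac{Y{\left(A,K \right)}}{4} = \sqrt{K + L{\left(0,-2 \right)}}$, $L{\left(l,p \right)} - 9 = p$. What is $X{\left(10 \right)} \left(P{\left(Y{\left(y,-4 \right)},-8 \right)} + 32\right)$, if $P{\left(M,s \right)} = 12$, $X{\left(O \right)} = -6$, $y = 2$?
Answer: $-264$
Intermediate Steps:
$L{\left(l,p \right)} = 9 + p$
$Y{\left(A,K \right)} = -20 + 4 \sqrt{7 + K}$ ($Y{\left(A,K \right)} = -20 + 4 \sqrt{K + \left(9 - 2\right)} = -20 + 4 \sqrt{K + 7} = -20 + 4 \sqrt{7 + K}$)
$X{\left(10 \right)} \left(P{\left(Y{\left(y,-4 \right)},-8 \right)} + 32\right) = - 6 \left(12 + 32\right) = \left(-6\right) 44 = -264$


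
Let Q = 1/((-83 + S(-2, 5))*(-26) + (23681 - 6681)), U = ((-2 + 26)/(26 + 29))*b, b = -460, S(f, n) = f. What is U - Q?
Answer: -42415691/211310 ≈ -200.73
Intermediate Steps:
U = -2208/11 (U = ((-2 + 26)/(26 + 29))*(-460) = (24/55)*(-460) = -2208/11 ≈ -200.73)
Q = 1/19210 (Q = 1/((-83 - 2)*(-26) + (23681 - 6681)) = 1/(-85*(-26) + 17000) = 1/(2210 + 17000) = 1/19210 ≈ 5.2056e-5)
U - Q = -2208/11 - 1*1/19210 = -2208/11 - 1/19210 = -42415691/211310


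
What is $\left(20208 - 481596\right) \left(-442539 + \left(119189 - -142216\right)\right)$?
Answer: $83573053992$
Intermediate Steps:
$\left(20208 - 481596\right) \left(-442539 + \left(119189 - -142216\right)\right) = - 461388 \left(-442539 + \left(119189 + 142216\right)\right) = - 461388 \left(-442539 + 261405\right) = \left(-461388\right) \left(-181134\right) = 83573053992$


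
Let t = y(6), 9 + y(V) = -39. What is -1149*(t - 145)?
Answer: 221757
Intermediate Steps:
y(V) = -48 (y(V) = -9 - 39 = -48)
t = -48
-1149*(t - 145) = -1149*(-48 - 145) = -1149*(-193) = 221757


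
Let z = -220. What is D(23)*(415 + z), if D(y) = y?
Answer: 4485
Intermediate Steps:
D(23)*(415 + z) = 23*(415 - 220) = 23*195 = 4485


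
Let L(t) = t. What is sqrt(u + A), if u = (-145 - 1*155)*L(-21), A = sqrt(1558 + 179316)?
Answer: sqrt(6300 + sqrt(180874)) ≈ 82.008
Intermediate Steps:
A = sqrt(180874) ≈ 425.29
u = 6300 (u = (-145 - 1*155)*(-21) = (-145 - 155)*(-21) = -300*(-21) = 6300)
sqrt(u + A) = sqrt(6300 + sqrt(180874))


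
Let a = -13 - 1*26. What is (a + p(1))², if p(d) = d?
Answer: 1444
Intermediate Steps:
a = -39 (a = -13 - 26 = -39)
(a + p(1))² = (-39 + 1)² = (-38)² = 1444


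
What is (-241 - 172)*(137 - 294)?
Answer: 64841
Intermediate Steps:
(-241 - 172)*(137 - 294) = -413*(-157) = 64841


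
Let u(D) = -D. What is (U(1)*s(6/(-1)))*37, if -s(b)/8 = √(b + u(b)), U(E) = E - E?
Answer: 0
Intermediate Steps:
U(E) = 0
s(b) = 0 (s(b) = -8*√(b - b) = -8*√0 = -8*0 = 0)
(U(1)*s(6/(-1)))*37 = (0*0)*37 = 0*37 = 0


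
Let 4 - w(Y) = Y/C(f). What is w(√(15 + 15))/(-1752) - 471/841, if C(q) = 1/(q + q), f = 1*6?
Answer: -207139/368358 + √30/146 ≈ -0.52482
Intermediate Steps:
f = 6
C(q) = 1/(2*q)
w(Y) = 4 - 12*Y (w(Y) = 4 - Y/((½)/6) = 4 - Y/((½)*(⅙)) = 4 - Y/1/12 = 4 - Y*12 = 4 - 12*Y)
w(√(15 + 15))/(-1752) - 471/841 = (4 - 12*√(15 + 15))/(-1752) - 471/841 = (4 - 12*√30)*(-1/1752) - 471*1/841 = (-1/438 + √30/146) - 471/841 = -207139/368358 + √30/146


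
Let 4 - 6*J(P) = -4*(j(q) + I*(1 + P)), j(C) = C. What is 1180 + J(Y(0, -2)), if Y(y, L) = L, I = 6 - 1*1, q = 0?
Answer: 3532/3 ≈ 1177.3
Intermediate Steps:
I = 5 (I = 6 - 1 = 5)
J(P) = 4 + 10*P/3 (J(P) = ⅔ - (-2)*(0 + 5*(1 + P))/3 = ⅔ - (-2)*(0 + (5 + 5*P))/3 = ⅔ - (-2)*(5 + 5*P)/3 = ⅔ - (-20 - 20*P)/6 = ⅔ + (10/3 + 10*P/3) = 4 + 10*P/3)
1180 + J(Y(0, -2)) = 1180 + (4 + (10/3)*(-2)) = 1180 + (4 - 20/3) = 1180 - 8/3 = 3532/3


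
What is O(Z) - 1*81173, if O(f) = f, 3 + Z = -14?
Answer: -81190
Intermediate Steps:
Z = -17 (Z = -3 - 14 = -17)
O(Z) - 1*81173 = -17 - 1*81173 = -17 - 81173 = -81190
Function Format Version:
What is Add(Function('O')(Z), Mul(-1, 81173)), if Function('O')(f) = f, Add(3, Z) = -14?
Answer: -81190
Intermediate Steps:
Z = -17 (Z = Add(-3, -14) = -17)
Add(Function('O')(Z), Mul(-1, 81173)) = Add(-17, Mul(-1, 81173)) = Add(-17, -81173) = -81190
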